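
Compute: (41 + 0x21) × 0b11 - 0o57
Convert 0x21 (hexadecimal) → 2×16 + 1 = 33 (decimal)
Convert 0b11 (binary) → 2 + 1 = 3 (decimal)
Convert 0o57 (octal) → 5×8 + 7 = 47 (decimal)
Expression in decimal: (41 + 33) × 3 - 47
Parentheses first: 41 + 33 = 74
Multiply: 74 × 3 = 222
Subtract: 222 - 47 = 175
175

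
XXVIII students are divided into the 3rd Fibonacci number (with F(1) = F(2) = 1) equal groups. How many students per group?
Convert XXVIII (Roman numeral) → 10 + 10 + 5 + 1 + 1 + 1 = 28 (decimal)
Convert the 3rd Fibonacci number (with F(1) = F(2) = 1) (Fibonacci index) → 1, 1, 2 → 2 (decimal)
Compute 28 ÷ 2 = 14
14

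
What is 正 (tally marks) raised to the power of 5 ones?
Convert 正 (tally marks) → 5 (decimal)
Convert 5 ones (place-value notation) → 5 (decimal)
Compute 5 ^ 5 = 3125
3125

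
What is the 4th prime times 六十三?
Convert the 4th prime (prime index) → 7 (decimal)
Convert 六十三 (Chinese numeral) → 6×10 + 3 = 63 (decimal)
Compute 7 × 63 = 441
441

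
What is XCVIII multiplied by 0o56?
Convert XCVIII (Roman numeral) → 90 + 5 + 1 + 1 + 1 = 98 (decimal)
Convert 0o56 (octal) → 5×8 + 6 = 46 (decimal)
Compute 98 × 46 = 4508
4508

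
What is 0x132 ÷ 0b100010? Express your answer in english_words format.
Convert 0x132 (hexadecimal) → 1×256 + 3×16 + 2 = 306 (decimal)
Convert 0b100010 (binary) → 32 + 2 = 34 (decimal)
Compute 306 ÷ 34 = 9
Convert 9 (decimal) → nine (English words)
nine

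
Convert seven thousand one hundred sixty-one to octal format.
Convert seven thousand one hundred sixty-one (English words) → 7×1000 + 1×100 + 61 = 7161 (decimal)
Convert 7161 (decimal) → 7161 = 1×4096 + 5×512 + 7×64 + 7×8 + 1 → 0o15771 (octal)
0o15771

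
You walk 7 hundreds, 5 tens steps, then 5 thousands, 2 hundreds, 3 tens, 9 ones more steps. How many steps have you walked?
Convert 7 hundreds, 5 tens (place-value notation) → 7×100 + 5×10 = 750 (decimal)
Convert 5 thousands, 2 hundreds, 3 tens, 9 ones (place-value notation) → 5×1000 + 2×100 + 3×10 + 9 = 5239 (decimal)
Compute 750 + 5239 = 5989
5989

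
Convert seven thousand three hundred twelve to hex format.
Convert seven thousand three hundred twelve (English words) → 7×1000 + 3×100 + 12 = 7312 (decimal)
Convert 7312 (decimal) → 7312 = 1×4096 + 12×256 + 9×16 → 0x1C90 (hexadecimal)
0x1C90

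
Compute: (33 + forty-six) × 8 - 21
Convert forty-six (English words) → 46 (decimal)
Expression in decimal: (33 + 46) × 8 - 21
Parentheses first: 33 + 46 = 79
Multiply: 79 × 8 = 632
Subtract: 632 - 21 = 611
611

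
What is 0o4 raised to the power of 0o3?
Convert 0o4 (octal) → 4 (decimal)
Convert 0o3 (octal) → 3 (decimal)
Compute 4 ^ 3 = 64
64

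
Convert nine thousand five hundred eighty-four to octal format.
Convert nine thousand five hundred eighty-four (English words) → 9×1000 + 5×100 + 84 = 9584 (decimal)
Convert 9584 (decimal) → 9584 = 2×4096 + 2×512 + 5×64 + 6×8 → 0o22560 (octal)
0o22560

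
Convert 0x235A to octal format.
Convert 0x235A (hexadecimal) → 2×4096 + 3×256 + 5×16 + 10 = 9050 (decimal)
Convert 9050 (decimal) → 9050 = 2×4096 + 1×512 + 5×64 + 3×8 + 2 → 0o21532 (octal)
0o21532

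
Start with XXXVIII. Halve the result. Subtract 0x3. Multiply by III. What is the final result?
Convert XXXVIII (Roman numeral) → 10 + 10 + 10 + 5 + 1 + 1 + 1 = 38 (decimal)
Start: 38
38 ÷ 2 = 19
Convert 0x3 (hexadecimal) → 3 (decimal)
19 - 3 = 16
Convert III (Roman numeral) → 1 + 1 + 1 = 3 (decimal)
16 × 3 = 48
48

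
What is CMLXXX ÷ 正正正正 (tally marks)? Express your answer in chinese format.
Convert CMLXXX (Roman numeral) → 900 + 50 + 10 + 10 + 10 = 980 (decimal)
Convert 正正正正 (tally marks) → 5 + 5 + 5 + 5 = 20 (decimal)
Compute 980 ÷ 20 = 49
Convert 49 (decimal) → 49 = 4×10 + 9 → 四十九 (Chinese numeral)
四十九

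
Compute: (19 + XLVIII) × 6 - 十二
Convert XLVIII (Roman numeral) → 40 + 5 + 1 + 1 + 1 = 48 (decimal)
Convert 十二 (Chinese numeral) → 1×10 + 2 = 12 (decimal)
Expression in decimal: (19 + 48) × 6 - 12
Parentheses first: 19 + 48 = 67
Multiply: 67 × 6 = 402
Subtract: 402 - 12 = 390
390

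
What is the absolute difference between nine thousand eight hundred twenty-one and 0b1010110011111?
Convert nine thousand eight hundred twenty-one (English words) → 9×1000 + 8×100 + 21 = 9821 (decimal)
Convert 0b1010110011111 (binary) → 4096 + 1024 + 256 + 128 + 16 + 8 + 4 + 2 + 1 = 5535 (decimal)
Compute |9821 - 5535| = 4286
4286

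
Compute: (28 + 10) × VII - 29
Convert VII (Roman numeral) → 5 + 1 + 1 = 7 (decimal)
Expression in decimal: (28 + 10) × 7 - 29
Parentheses first: 28 + 10 = 38
Multiply: 38 × 7 = 266
Subtract: 266 - 29 = 237
237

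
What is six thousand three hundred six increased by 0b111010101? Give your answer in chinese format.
Convert six thousand three hundred six (English words) → 6×1000 + 3×100 + 6 = 6306 (decimal)
Convert 0b111010101 (binary) → 256 + 128 + 64 + 16 + 4 + 1 = 469 (decimal)
Compute 6306 + 469 = 6775
Convert 6775 (decimal) → 6775 = 6×1000 + 7×100 + 7×10 + 5 → 六千七百七十五 (Chinese numeral)
六千七百七十五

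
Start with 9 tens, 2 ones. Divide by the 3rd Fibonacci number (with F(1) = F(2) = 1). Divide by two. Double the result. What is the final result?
Convert 9 tens, 2 ones (place-value notation) → 9×10 + 2 = 92 (decimal)
Start: 92
Convert the 3rd Fibonacci number (with F(1) = F(2) = 1) (Fibonacci index) → 1, 1, 2 → 2 (decimal)
92 ÷ 2 = 46
Convert two (English words) → 2 (decimal)
46 ÷ 2 = 23
23 × 2 = 46
46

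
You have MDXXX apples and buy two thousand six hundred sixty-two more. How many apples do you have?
Convert MDXXX (Roman numeral) → 1000 + 500 + 10 + 10 + 10 = 1530 (decimal)
Convert two thousand six hundred sixty-two (English words) → 2×1000 + 6×100 + 62 = 2662 (decimal)
Compute 1530 + 2662 = 4192
4192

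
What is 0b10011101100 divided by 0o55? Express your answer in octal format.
Convert 0b10011101100 (binary) → 1024 + 128 + 64 + 32 + 8 + 4 = 1260 (decimal)
Convert 0o55 (octal) → 5×8 + 5 = 45 (decimal)
Compute 1260 ÷ 45 = 28
Convert 28 (decimal) → 28 = 3×8 + 4 → 0o34 (octal)
0o34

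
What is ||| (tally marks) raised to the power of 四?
Convert ||| (tally marks) → 3 (decimal)
Convert 四 (Chinese numeral) → 4 (decimal)
Compute 3 ^ 4 = 81
81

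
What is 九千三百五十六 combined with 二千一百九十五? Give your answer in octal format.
Convert 九千三百五十六 (Chinese numeral) → 9×1000 + 3×100 + 5×10 + 6 = 9356 (decimal)
Convert 二千一百九十五 (Chinese numeral) → 2×1000 + 1×100 + 9×10 + 5 = 2195 (decimal)
Compute 9356 + 2195 = 11551
Convert 11551 (decimal) → 11551 = 2×4096 + 6×512 + 4×64 + 3×8 + 7 → 0o26437 (octal)
0o26437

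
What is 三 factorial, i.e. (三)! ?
Convert 三 (Chinese numeral) → 3 (decimal)
Compute 3! = 6
6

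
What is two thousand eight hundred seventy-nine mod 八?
Convert two thousand eight hundred seventy-nine (English words) → 2×1000 + 8×100 + 79 = 2879 (decimal)
Convert 八 (Chinese numeral) → 8 (decimal)
Compute 2879 mod 8 = 7
7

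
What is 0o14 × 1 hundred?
Convert 0o14 (octal) → 1×8 + 4 = 12 (decimal)
Convert 1 hundred (place-value notation) → 1×100 = 100 (decimal)
Compute 12 × 100 = 1200
1200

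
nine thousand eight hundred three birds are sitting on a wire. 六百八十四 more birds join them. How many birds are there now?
Convert nine thousand eight hundred three (English words) → 9×1000 + 8×100 + 3 = 9803 (decimal)
Convert 六百八十四 (Chinese numeral) → 6×100 + 8×10 + 4 = 684 (decimal)
Compute 9803 + 684 = 10487
10487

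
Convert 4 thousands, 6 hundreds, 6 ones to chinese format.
Convert 4 thousands, 6 hundreds, 6 ones (place-value notation) → 4×1000 + 6×100 + 6 = 4606 (decimal)
Convert 4606 (decimal) → 4606 = 4×1000 + 6×100 + 6 → 四千六百零六 (Chinese numeral)
四千六百零六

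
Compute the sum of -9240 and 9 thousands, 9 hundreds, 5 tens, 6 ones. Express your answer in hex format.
Convert 9 thousands, 9 hundreds, 5 tens, 6 ones (place-value notation) → 9×1000 + 9×100 + 5×10 + 6 = 9956 (decimal)
Compute -9240 + 9956 = 716
Convert 716 (decimal) → 716 = 2×256 + 12×16 + 12 → 0x2CC (hexadecimal)
0x2CC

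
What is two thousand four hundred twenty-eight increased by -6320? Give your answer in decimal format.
Convert two thousand four hundred twenty-eight (English words) → 2×1000 + 4×100 + 28 = 2428 (decimal)
Compute 2428 + -6320 = -3892
-3892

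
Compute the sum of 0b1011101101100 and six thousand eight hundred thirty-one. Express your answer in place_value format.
Convert 0b1011101101100 (binary) → 4096 + 1024 + 512 + 256 + 64 + 32 + 8 + 4 = 5996 (decimal)
Convert six thousand eight hundred thirty-one (English words) → 6×1000 + 8×100 + 31 = 6831 (decimal)
Compute 5996 + 6831 = 12827
Convert 12827 (decimal) → 12827 = 12×1000 + 8×100 + 2×10 + 7 → 12 thousands, 8 hundreds, 2 tens, 7 ones (place-value notation)
12 thousands, 8 hundreds, 2 tens, 7 ones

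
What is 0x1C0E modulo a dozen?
Convert 0x1C0E (hexadecimal) → 1×4096 + 12×256 + 14 = 7182 (decimal)
Convert a dozen (colloquial) → 12 (decimal)
Compute 7182 mod 12 = 6
6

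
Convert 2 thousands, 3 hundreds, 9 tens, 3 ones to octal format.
Convert 2 thousands, 3 hundreds, 9 tens, 3 ones (place-value notation) → 2×1000 + 3×100 + 9×10 + 3 = 2393 (decimal)
Convert 2393 (decimal) → 2393 = 4×512 + 5×64 + 3×8 + 1 → 0o4531 (octal)
0o4531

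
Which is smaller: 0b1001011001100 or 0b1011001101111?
Convert 0b1001011001100 (binary) → 4096 + 512 + 128 + 64 + 8 + 4 = 4812 (decimal)
Convert 0b1011001101111 (binary) → 4096 + 1024 + 512 + 64 + 32 + 8 + 4 + 2 + 1 = 5743 (decimal)
Compare 4812 vs 5743: smaller = 4812
4812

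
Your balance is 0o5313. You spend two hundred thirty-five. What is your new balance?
Convert 0o5313 (octal) → 5×512 + 3×64 + 1×8 + 3 = 2763 (decimal)
Convert two hundred thirty-five (English words) → 2×100 + 35 = 235 (decimal)
Compute 2763 - 235 = 2528
2528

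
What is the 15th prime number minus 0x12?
The 15th prime number = 47
Convert 0x12 (hexadecimal) → 1×16 + 2 = 18 (decimal)
Compute 47 - 18 = 29
29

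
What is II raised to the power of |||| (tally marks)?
Convert II (Roman numeral) → 1 + 1 = 2 (decimal)
Convert |||| (tally marks) → 4 (decimal)
Compute 2 ^ 4 = 16
16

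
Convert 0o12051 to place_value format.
Convert 0o12051 (octal) → 1×4096 + 2×512 + 5×8 + 1 = 5161 (decimal)
Convert 5161 (decimal) → 5161 = 5×1000 + 1×100 + 6×10 + 1 → 5 thousands, 1 hundred, 6 tens, 1 one (place-value notation)
5 thousands, 1 hundred, 6 tens, 1 one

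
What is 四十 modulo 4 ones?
Convert 四十 (Chinese numeral) → 4×10 = 40 (decimal)
Convert 4 ones (place-value notation) → 4 (decimal)
Compute 40 mod 4 = 0
0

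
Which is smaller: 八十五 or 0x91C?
Convert 八十五 (Chinese numeral) → 8×10 + 5 = 85 (decimal)
Convert 0x91C (hexadecimal) → 9×256 + 1×16 + 12 = 2332 (decimal)
Compare 85 vs 2332: smaller = 85
85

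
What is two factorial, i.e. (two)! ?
Convert two (English words) → 2 (decimal)
Compute 2! = 2
2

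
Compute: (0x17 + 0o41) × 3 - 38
Convert 0x17 (hexadecimal) → 1×16 + 7 = 23 (decimal)
Convert 0o41 (octal) → 4×8 + 1 = 33 (decimal)
Expression in decimal: (23 + 33) × 3 - 38
Parentheses first: 23 + 33 = 56
Multiply: 56 × 3 = 168
Subtract: 168 - 38 = 130
130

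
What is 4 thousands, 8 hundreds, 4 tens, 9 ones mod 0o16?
Convert 4 thousands, 8 hundreds, 4 tens, 9 ones (place-value notation) → 4×1000 + 8×100 + 4×10 + 9 = 4849 (decimal)
Convert 0o16 (octal) → 1×8 + 6 = 14 (decimal)
Compute 4849 mod 14 = 5
5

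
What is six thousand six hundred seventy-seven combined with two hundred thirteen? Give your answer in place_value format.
Convert six thousand six hundred seventy-seven (English words) → 6×1000 + 6×100 + 77 = 6677 (decimal)
Convert two hundred thirteen (English words) → 2×100 + 13 = 213 (decimal)
Compute 6677 + 213 = 6890
Convert 6890 (decimal) → 6890 = 6×1000 + 8×100 + 9×10 → 6 thousands, 8 hundreds, 9 tens (place-value notation)
6 thousands, 8 hundreds, 9 tens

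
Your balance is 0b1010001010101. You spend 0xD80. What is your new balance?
Convert 0b1010001010101 (binary) → 4096 + 1024 + 64 + 16 + 4 + 1 = 5205 (decimal)
Convert 0xD80 (hexadecimal) → 13×256 + 8×16 = 3456 (decimal)
Compute 5205 - 3456 = 1749
1749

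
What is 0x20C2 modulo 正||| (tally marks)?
Convert 0x20C2 (hexadecimal) → 2×4096 + 12×16 + 2 = 8386 (decimal)
Convert 正||| (tally marks) → 5 + 3 = 8 (decimal)
Compute 8386 mod 8 = 2
2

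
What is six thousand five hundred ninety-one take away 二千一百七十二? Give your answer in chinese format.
Convert six thousand five hundred ninety-one (English words) → 6×1000 + 5×100 + 91 = 6591 (decimal)
Convert 二千一百七十二 (Chinese numeral) → 2×1000 + 1×100 + 7×10 + 2 = 2172 (decimal)
Compute 6591 - 2172 = 4419
Convert 4419 (decimal) → 4419 = 4×1000 + 4×100 + 1×10 + 9 → 四千四百一十九 (Chinese numeral)
四千四百一十九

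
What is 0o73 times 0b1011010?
Convert 0o73 (octal) → 7×8 + 3 = 59 (decimal)
Convert 0b1011010 (binary) → 64 + 16 + 8 + 2 = 90 (decimal)
Compute 59 × 90 = 5310
5310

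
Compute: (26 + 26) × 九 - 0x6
Convert 九 (Chinese numeral) → 9 (decimal)
Convert 0x6 (hexadecimal) → 6 (decimal)
Expression in decimal: (26 + 26) × 9 - 6
Parentheses first: 26 + 26 = 52
Multiply: 52 × 9 = 468
Subtract: 468 - 6 = 462
462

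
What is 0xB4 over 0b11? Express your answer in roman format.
Convert 0xB4 (hexadecimal) → 11×16 + 4 = 180 (decimal)
Convert 0b11 (binary) → 2 + 1 = 3 (decimal)
Compute 180 ÷ 3 = 60
Convert 60 (decimal) → 60 = 50 + 10 → LX (Roman numeral)
LX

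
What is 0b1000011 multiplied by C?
Convert 0b1000011 (binary) → 64 + 2 + 1 = 67 (decimal)
Convert C (Roman numeral) → 100 (decimal)
Compute 67 × 100 = 6700
6700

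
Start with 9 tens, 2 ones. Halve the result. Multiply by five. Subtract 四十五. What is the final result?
Convert 9 tens, 2 ones (place-value notation) → 9×10 + 2 = 92 (decimal)
Start: 92
92 ÷ 2 = 46
Convert five (English words) → 5 (decimal)
46 × 5 = 230
Convert 四十五 (Chinese numeral) → 4×10 + 5 = 45 (decimal)
230 - 45 = 185
185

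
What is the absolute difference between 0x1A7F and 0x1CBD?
Convert 0x1A7F (hexadecimal) → 1×4096 + 10×256 + 7×16 + 15 = 6783 (decimal)
Convert 0x1CBD (hexadecimal) → 1×4096 + 12×256 + 11×16 + 13 = 7357 (decimal)
Compute |6783 - 7357| = 574
574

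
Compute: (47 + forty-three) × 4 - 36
Convert forty-three (English words) → 43 (decimal)
Expression in decimal: (47 + 43) × 4 - 36
Parentheses first: 47 + 43 = 90
Multiply: 90 × 4 = 360
Subtract: 360 - 36 = 324
324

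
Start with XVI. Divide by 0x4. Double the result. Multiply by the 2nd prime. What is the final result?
Convert XVI (Roman numeral) → 10 + 5 + 1 = 16 (decimal)
Start: 16
Convert 0x4 (hexadecimal) → 4 (decimal)
16 ÷ 4 = 4
4 × 2 = 8
Convert the 2nd prime (prime index) → 3 (decimal)
8 × 3 = 24
24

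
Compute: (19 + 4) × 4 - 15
Parentheses first: 19 + 4 = 23
Multiply: 23 × 4 = 92
Subtract: 92 - 15 = 77
77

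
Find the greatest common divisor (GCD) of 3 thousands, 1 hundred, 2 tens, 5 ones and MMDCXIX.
Convert 3 thousands, 1 hundred, 2 tens, 5 ones (place-value notation) → 3×1000 + 1×100 + 2×10 + 5 = 3125 (decimal)
Convert MMDCXIX (Roman numeral) → 1000 + 1000 + 500 + 100 + 10 + 9 = 2619 (decimal)
Compute gcd(3125, 2619) = 1
1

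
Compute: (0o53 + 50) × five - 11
Convert 0o53 (octal) → 5×8 + 3 = 43 (decimal)
Convert five (English words) → 5 (decimal)
Expression in decimal: (43 + 50) × 5 - 11
Parentheses first: 43 + 50 = 93
Multiply: 93 × 5 = 465
Subtract: 465 - 11 = 454
454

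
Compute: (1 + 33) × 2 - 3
Parentheses first: 1 + 33 = 34
Multiply: 34 × 2 = 68
Subtract: 68 - 3 = 65
65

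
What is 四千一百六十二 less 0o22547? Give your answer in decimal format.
Convert 四千一百六十二 (Chinese numeral) → 4×1000 + 1×100 + 6×10 + 2 = 4162 (decimal)
Convert 0o22547 (octal) → 2×4096 + 2×512 + 5×64 + 4×8 + 7 = 9575 (decimal)
Compute 4162 - 9575 = -5413
-5413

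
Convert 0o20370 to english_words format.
Convert 0o20370 (octal) → 2×4096 + 3×64 + 7×8 = 8440 (decimal)
Convert 8440 (decimal) → 8440 = 8×1000 + 4×100 + 40 → eight thousand four hundred forty (English words)
eight thousand four hundred forty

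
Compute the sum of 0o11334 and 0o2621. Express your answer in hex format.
Convert 0o11334 (octal) → 1×4096 + 1×512 + 3×64 + 3×8 + 4 = 4828 (decimal)
Convert 0o2621 (octal) → 2×512 + 6×64 + 2×8 + 1 = 1425 (decimal)
Compute 4828 + 1425 = 6253
Convert 6253 (decimal) → 6253 = 1×4096 + 8×256 + 6×16 + 13 → 0x186D (hexadecimal)
0x186D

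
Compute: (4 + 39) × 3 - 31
Parentheses first: 4 + 39 = 43
Multiply: 43 × 3 = 129
Subtract: 129 - 31 = 98
98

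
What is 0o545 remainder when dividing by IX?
Convert 0o545 (octal) → 5×64 + 4×8 + 5 = 357 (decimal)
Convert IX (Roman numeral) → 9 (decimal)
Compute 357 mod 9 = 6
6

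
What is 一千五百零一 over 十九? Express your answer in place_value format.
Convert 一千五百零一 (Chinese numeral) → 1×1000 + 5×100 + 1 = 1501 (decimal)
Convert 十九 (Chinese numeral) → 1×10 + 9 = 19 (decimal)
Compute 1501 ÷ 19 = 79
Convert 79 (decimal) → 79 = 7×10 + 9 → 7 tens, 9 ones (place-value notation)
7 tens, 9 ones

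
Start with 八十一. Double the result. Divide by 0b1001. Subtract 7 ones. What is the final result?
Convert 八十一 (Chinese numeral) → 8×10 + 1 = 81 (decimal)
Start: 81
81 × 2 = 162
Convert 0b1001 (binary) → 8 + 1 = 9 (decimal)
162 ÷ 9 = 18
Convert 7 ones (place-value notation) → 7 (decimal)
18 - 7 = 11
11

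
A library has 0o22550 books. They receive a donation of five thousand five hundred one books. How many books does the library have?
Convert 0o22550 (octal) → 2×4096 + 2×512 + 5×64 + 5×8 = 9576 (decimal)
Convert five thousand five hundred one (English words) → 5×1000 + 5×100 + 1 = 5501 (decimal)
Compute 9576 + 5501 = 15077
15077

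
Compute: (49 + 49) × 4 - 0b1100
Convert 0b1100 (binary) → 8 + 4 = 12 (decimal)
Expression in decimal: (49 + 49) × 4 - 12
Parentheses first: 49 + 49 = 98
Multiply: 98 × 4 = 392
Subtract: 392 - 12 = 380
380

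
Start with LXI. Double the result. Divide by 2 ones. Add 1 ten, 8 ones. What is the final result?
Convert LXI (Roman numeral) → 50 + 10 + 1 = 61 (decimal)
Start: 61
61 × 2 = 122
Convert 2 ones (place-value notation) → 2 (decimal)
122 ÷ 2 = 61
Convert 1 ten, 8 ones (place-value notation) → 1×10 + 8 = 18 (decimal)
61 + 18 = 79
79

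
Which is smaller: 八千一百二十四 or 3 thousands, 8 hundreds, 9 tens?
Convert 八千一百二十四 (Chinese numeral) → 8×1000 + 1×100 + 2×10 + 4 = 8124 (decimal)
Convert 3 thousands, 8 hundreds, 9 tens (place-value notation) → 3×1000 + 8×100 + 9×10 = 3890 (decimal)
Compare 8124 vs 3890: smaller = 3890
3890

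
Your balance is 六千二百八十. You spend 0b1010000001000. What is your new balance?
Convert 六千二百八十 (Chinese numeral) → 6×1000 + 2×100 + 8×10 = 6280 (decimal)
Convert 0b1010000001000 (binary) → 4096 + 1024 + 8 = 5128 (decimal)
Compute 6280 - 5128 = 1152
1152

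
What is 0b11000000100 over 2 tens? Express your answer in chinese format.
Convert 0b11000000100 (binary) → 1024 + 512 + 4 = 1540 (decimal)
Convert 2 tens (place-value notation) → 2×10 = 20 (decimal)
Compute 1540 ÷ 20 = 77
Convert 77 (decimal) → 77 = 7×10 + 7 → 七十七 (Chinese numeral)
七十七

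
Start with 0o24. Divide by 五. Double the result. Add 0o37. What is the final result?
Convert 0o24 (octal) → 2×8 + 4 = 20 (decimal)
Start: 20
Convert 五 (Chinese numeral) → 5 (decimal)
20 ÷ 5 = 4
4 × 2 = 8
Convert 0o37 (octal) → 3×8 + 7 = 31 (decimal)
8 + 31 = 39
39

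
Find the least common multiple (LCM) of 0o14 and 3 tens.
Convert 0o14 (octal) → 1×8 + 4 = 12 (decimal)
Convert 3 tens (place-value notation) → 3×10 = 30 (decimal)
Compute lcm(12, 30) = 60
60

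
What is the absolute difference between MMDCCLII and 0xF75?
Convert MMDCCLII (Roman numeral) → 1000 + 1000 + 500 + 100 + 100 + 50 + 1 + 1 = 2752 (decimal)
Convert 0xF75 (hexadecimal) → 15×256 + 7×16 + 5 = 3957 (decimal)
Compute |2752 - 3957| = 1205
1205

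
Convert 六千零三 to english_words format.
Convert 六千零三 (Chinese numeral) → 6×1000 + 3 = 6003 (decimal)
Convert 6003 (decimal) → 6003 = 6×1000 + 3 → six thousand three (English words)
six thousand three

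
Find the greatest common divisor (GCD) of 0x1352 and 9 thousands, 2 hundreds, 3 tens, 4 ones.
Convert 0x1352 (hexadecimal) → 1×4096 + 3×256 + 5×16 + 2 = 4946 (decimal)
Convert 9 thousands, 2 hundreds, 3 tens, 4 ones (place-value notation) → 9×1000 + 2×100 + 3×10 + 4 = 9234 (decimal)
Compute gcd(4946, 9234) = 2
2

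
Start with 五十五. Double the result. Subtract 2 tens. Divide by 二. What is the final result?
Convert 五十五 (Chinese numeral) → 5×10 + 5 = 55 (decimal)
Start: 55
55 × 2 = 110
Convert 2 tens (place-value notation) → 2×10 = 20 (decimal)
110 - 20 = 90
Convert 二 (Chinese numeral) → 2 (decimal)
90 ÷ 2 = 45
45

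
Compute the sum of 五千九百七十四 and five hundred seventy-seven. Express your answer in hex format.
Convert 五千九百七十四 (Chinese numeral) → 5×1000 + 9×100 + 7×10 + 4 = 5974 (decimal)
Convert five hundred seventy-seven (English words) → 5×100 + 77 = 577 (decimal)
Compute 5974 + 577 = 6551
Convert 6551 (decimal) → 6551 = 1×4096 + 9×256 + 9×16 + 7 → 0x1997 (hexadecimal)
0x1997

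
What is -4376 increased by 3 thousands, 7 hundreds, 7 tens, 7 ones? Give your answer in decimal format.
Convert 3 thousands, 7 hundreds, 7 tens, 7 ones (place-value notation) → 3×1000 + 7×100 + 7×10 + 7 = 3777 (decimal)
Compute -4376 + 3777 = -599
-599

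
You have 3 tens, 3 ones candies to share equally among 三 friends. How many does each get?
Convert 3 tens, 3 ones (place-value notation) → 3×10 + 3 = 33 (decimal)
Convert 三 (Chinese numeral) → 3 (decimal)
Compute 33 ÷ 3 = 11
11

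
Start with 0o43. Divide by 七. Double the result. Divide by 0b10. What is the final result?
Convert 0o43 (octal) → 4×8 + 3 = 35 (decimal)
Start: 35
Convert 七 (Chinese numeral) → 7 (decimal)
35 ÷ 7 = 5
5 × 2 = 10
Convert 0b10 (binary) → 2 (decimal)
10 ÷ 2 = 5
5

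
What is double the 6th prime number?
The 6th prime number = 13
Compute 13 × 2 = 26
26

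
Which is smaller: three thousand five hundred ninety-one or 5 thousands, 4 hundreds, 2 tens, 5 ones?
Convert three thousand five hundred ninety-one (English words) → 3×1000 + 5×100 + 91 = 3591 (decimal)
Convert 5 thousands, 4 hundreds, 2 tens, 5 ones (place-value notation) → 5×1000 + 4×100 + 2×10 + 5 = 5425 (decimal)
Compare 3591 vs 5425: smaller = 3591
3591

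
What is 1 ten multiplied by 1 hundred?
Convert 1 ten (place-value notation) → 1×10 = 10 (decimal)
Convert 1 hundred (place-value notation) → 1×100 = 100 (decimal)
Compute 10 × 100 = 1000
1000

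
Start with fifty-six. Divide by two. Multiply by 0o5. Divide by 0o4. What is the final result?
Convert fifty-six (English words) → 56 (decimal)
Start: 56
Convert two (English words) → 2 (decimal)
56 ÷ 2 = 28
Convert 0o5 (octal) → 5 (decimal)
28 × 5 = 140
Convert 0o4 (octal) → 4 (decimal)
140 ÷ 4 = 35
35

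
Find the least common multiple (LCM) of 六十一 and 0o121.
Convert 六十一 (Chinese numeral) → 6×10 + 1 = 61 (decimal)
Convert 0o121 (octal) → 1×64 + 2×8 + 1 = 81 (decimal)
Compute lcm(61, 81) = 4941
4941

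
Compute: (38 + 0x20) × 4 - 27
Convert 0x20 (hexadecimal) → 2×16 = 32 (decimal)
Expression in decimal: (38 + 32) × 4 - 27
Parentheses first: 38 + 32 = 70
Multiply: 70 × 4 = 280
Subtract: 280 - 27 = 253
253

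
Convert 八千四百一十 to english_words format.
Convert 八千四百一十 (Chinese numeral) → 8×1000 + 4×100 + 1×10 = 8410 (decimal)
Convert 8410 (decimal) → 8410 = 8×1000 + 4×100 + 10 → eight thousand four hundred ten (English words)
eight thousand four hundred ten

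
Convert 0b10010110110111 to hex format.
Convert 0b10010110110111 (binary) → 8192 + 1024 + 256 + 128 + 32 + 16 + 4 + 2 + 1 = 9655 (decimal)
Convert 9655 (decimal) → 9655 = 2×4096 + 5×256 + 11×16 + 7 → 0x25B7 (hexadecimal)
0x25B7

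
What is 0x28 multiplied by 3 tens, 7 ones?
Convert 0x28 (hexadecimal) → 2×16 + 8 = 40 (decimal)
Convert 3 tens, 7 ones (place-value notation) → 3×10 + 7 = 37 (decimal)
Compute 40 × 37 = 1480
1480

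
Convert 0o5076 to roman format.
Convert 0o5076 (octal) → 5×512 + 7×8 + 6 = 2622 (decimal)
Convert 2622 (decimal) → 2622 = 1000 + 1000 + 500 + 100 + 10 + 10 + 1 + 1 → MMDCXXII (Roman numeral)
MMDCXXII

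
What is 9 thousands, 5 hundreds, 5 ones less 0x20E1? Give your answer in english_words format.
Convert 9 thousands, 5 hundreds, 5 ones (place-value notation) → 9×1000 + 5×100 + 5 = 9505 (decimal)
Convert 0x20E1 (hexadecimal) → 2×4096 + 14×16 + 1 = 8417 (decimal)
Compute 9505 - 8417 = 1088
Convert 1088 (decimal) → 1088 = 1×1000 + 88 → one thousand eighty-eight (English words)
one thousand eighty-eight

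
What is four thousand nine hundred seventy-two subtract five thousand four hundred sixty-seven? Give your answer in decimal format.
Convert four thousand nine hundred seventy-two (English words) → 4×1000 + 9×100 + 72 = 4972 (decimal)
Convert five thousand four hundred sixty-seven (English words) → 5×1000 + 4×100 + 67 = 5467 (decimal)
Compute 4972 - 5467 = -495
-495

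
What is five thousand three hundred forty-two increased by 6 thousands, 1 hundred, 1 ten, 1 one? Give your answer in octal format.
Convert five thousand three hundred forty-two (English words) → 5×1000 + 3×100 + 42 = 5342 (decimal)
Convert 6 thousands, 1 hundred, 1 ten, 1 one (place-value notation) → 6×1000 + 1×100 + 1×10 + 1 = 6111 (decimal)
Compute 5342 + 6111 = 11453
Convert 11453 (decimal) → 11453 = 2×4096 + 6×512 + 2×64 + 7×8 + 5 → 0o26275 (octal)
0o26275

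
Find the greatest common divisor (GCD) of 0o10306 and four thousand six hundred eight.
Convert 0o10306 (octal) → 1×4096 + 3×64 + 6 = 4294 (decimal)
Convert four thousand six hundred eight (English words) → 4×1000 + 6×100 + 8 = 4608 (decimal)
Compute gcd(4294, 4608) = 2
2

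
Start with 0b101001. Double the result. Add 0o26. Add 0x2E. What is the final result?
Convert 0b101001 (binary) → 32 + 8 + 1 = 41 (decimal)
Start: 41
41 × 2 = 82
Convert 0o26 (octal) → 2×8 + 6 = 22 (decimal)
82 + 22 = 104
Convert 0x2E (hexadecimal) → 2×16 + 14 = 46 (decimal)
104 + 46 = 150
150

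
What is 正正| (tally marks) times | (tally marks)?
Convert 正正| (tally marks) → 5 + 5 + 1 = 11 (decimal)
Convert | (tally marks) → 1 (decimal)
Compute 11 × 1 = 11
11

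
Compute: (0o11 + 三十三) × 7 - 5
Convert 0o11 (octal) → 1×8 + 1 = 9 (decimal)
Convert 三十三 (Chinese numeral) → 3×10 + 3 = 33 (decimal)
Expression in decimal: (9 + 33) × 7 - 5
Parentheses first: 9 + 33 = 42
Multiply: 42 × 7 = 294
Subtract: 294 - 5 = 289
289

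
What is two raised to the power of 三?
Convert two (English words) → 2 (decimal)
Convert 三 (Chinese numeral) → 3 (decimal)
Compute 2 ^ 3 = 8
8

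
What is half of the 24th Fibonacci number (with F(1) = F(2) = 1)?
The 24th Fibonacci number (with F(1) = F(2) = 1) = 46368
Compute 46368 ÷ 2 = 23184
23184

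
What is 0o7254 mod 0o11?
Convert 0o7254 (octal) → 7×512 + 2×64 + 5×8 + 4 = 3756 (decimal)
Convert 0o11 (octal) → 1×8 + 1 = 9 (decimal)
Compute 3756 mod 9 = 3
3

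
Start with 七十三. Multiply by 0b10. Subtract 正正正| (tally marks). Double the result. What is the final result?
Convert 七十三 (Chinese numeral) → 7×10 + 3 = 73 (decimal)
Start: 73
Convert 0b10 (binary) → 2 (decimal)
73 × 2 = 146
Convert 正正正| (tally marks) → 5 + 5 + 5 + 1 = 16 (decimal)
146 - 16 = 130
130 × 2 = 260
260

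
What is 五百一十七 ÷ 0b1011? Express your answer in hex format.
Convert 五百一十七 (Chinese numeral) → 5×100 + 1×10 + 7 = 517 (decimal)
Convert 0b1011 (binary) → 8 + 2 + 1 = 11 (decimal)
Compute 517 ÷ 11 = 47
Convert 47 (decimal) → 47 = 2×16 + 15 → 0x2F (hexadecimal)
0x2F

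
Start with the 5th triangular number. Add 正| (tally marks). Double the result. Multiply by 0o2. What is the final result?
Convert the 5th triangular number (triangular index) → 5×6/2 = 15 (decimal)
Start: 15
Convert 正| (tally marks) → 5 + 1 = 6 (decimal)
15 + 6 = 21
21 × 2 = 42
Convert 0o2 (octal) → 2 (decimal)
42 × 2 = 84
84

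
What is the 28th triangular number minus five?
The 28th triangular number = 28×29/2 = 406
Convert five (English words) → 5 (decimal)
Compute 406 - 5 = 401
401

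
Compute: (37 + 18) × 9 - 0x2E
Convert 0x2E (hexadecimal) → 2×16 + 14 = 46 (decimal)
Expression in decimal: (37 + 18) × 9 - 46
Parentheses first: 37 + 18 = 55
Multiply: 55 × 9 = 495
Subtract: 495 - 46 = 449
449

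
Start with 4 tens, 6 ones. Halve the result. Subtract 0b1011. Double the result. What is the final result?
Convert 4 tens, 6 ones (place-value notation) → 4×10 + 6 = 46 (decimal)
Start: 46
46 ÷ 2 = 23
Convert 0b1011 (binary) → 8 + 2 + 1 = 11 (decimal)
23 - 11 = 12
12 × 2 = 24
24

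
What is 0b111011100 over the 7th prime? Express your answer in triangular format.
Convert 0b111011100 (binary) → 256 + 128 + 64 + 16 + 8 + 4 = 476 (decimal)
Convert the 7th prime (prime index) → 17 (decimal)
Compute 476 ÷ 17 = 28
Convert 28 (decimal) → 28 = 7×8/2 → the 7th triangular number (triangular index)
the 7th triangular number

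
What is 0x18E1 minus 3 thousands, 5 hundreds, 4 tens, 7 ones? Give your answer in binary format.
Convert 0x18E1 (hexadecimal) → 1×4096 + 8×256 + 14×16 + 1 = 6369 (decimal)
Convert 3 thousands, 5 hundreds, 4 tens, 7 ones (place-value notation) → 3×1000 + 5×100 + 4×10 + 7 = 3547 (decimal)
Compute 6369 - 3547 = 2822
Convert 2822 (decimal) → 2822 = 2048 + 512 + 256 + 4 + 2 → 0b101100000110 (binary)
0b101100000110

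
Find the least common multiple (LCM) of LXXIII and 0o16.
Convert LXXIII (Roman numeral) → 50 + 10 + 10 + 1 + 1 + 1 = 73 (decimal)
Convert 0o16 (octal) → 1×8 + 6 = 14 (decimal)
Compute lcm(73, 14) = 1022
1022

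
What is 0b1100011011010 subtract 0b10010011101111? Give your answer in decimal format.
Convert 0b1100011011010 (binary) → 4096 + 2048 + 128 + 64 + 16 + 8 + 2 = 6362 (decimal)
Convert 0b10010011101111 (binary) → 8192 + 1024 + 128 + 64 + 32 + 8 + 4 + 2 + 1 = 9455 (decimal)
Compute 6362 - 9455 = -3093
-3093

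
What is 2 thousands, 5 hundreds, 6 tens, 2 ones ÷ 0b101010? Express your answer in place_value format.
Convert 2 thousands, 5 hundreds, 6 tens, 2 ones (place-value notation) → 2×1000 + 5×100 + 6×10 + 2 = 2562 (decimal)
Convert 0b101010 (binary) → 32 + 8 + 2 = 42 (decimal)
Compute 2562 ÷ 42 = 61
Convert 61 (decimal) → 61 = 6×10 + 1 → 6 tens, 1 one (place-value notation)
6 tens, 1 one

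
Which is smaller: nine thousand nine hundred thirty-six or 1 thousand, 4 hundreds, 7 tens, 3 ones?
Convert nine thousand nine hundred thirty-six (English words) → 9×1000 + 9×100 + 36 = 9936 (decimal)
Convert 1 thousand, 4 hundreds, 7 tens, 3 ones (place-value notation) → 1×1000 + 4×100 + 7×10 + 3 = 1473 (decimal)
Compare 9936 vs 1473: smaller = 1473
1473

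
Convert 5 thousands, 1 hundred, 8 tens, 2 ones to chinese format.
Convert 5 thousands, 1 hundred, 8 tens, 2 ones (place-value notation) → 5×1000 + 1×100 + 8×10 + 2 = 5182 (decimal)
Convert 5182 (decimal) → 5182 = 5×1000 + 1×100 + 8×10 + 2 → 五千一百八十二 (Chinese numeral)
五千一百八十二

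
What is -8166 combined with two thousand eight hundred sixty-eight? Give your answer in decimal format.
Convert two thousand eight hundred sixty-eight (English words) → 2×1000 + 8×100 + 68 = 2868 (decimal)
Compute -8166 + 2868 = -5298
-5298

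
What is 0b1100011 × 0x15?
Convert 0b1100011 (binary) → 64 + 32 + 2 + 1 = 99 (decimal)
Convert 0x15 (hexadecimal) → 1×16 + 5 = 21 (decimal)
Compute 99 × 21 = 2079
2079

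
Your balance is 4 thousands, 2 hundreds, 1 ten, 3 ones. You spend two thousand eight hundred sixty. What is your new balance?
Convert 4 thousands, 2 hundreds, 1 ten, 3 ones (place-value notation) → 4×1000 + 2×100 + 1×10 + 3 = 4213 (decimal)
Convert two thousand eight hundred sixty (English words) → 2×1000 + 8×100 + 60 = 2860 (decimal)
Compute 4213 - 2860 = 1353
1353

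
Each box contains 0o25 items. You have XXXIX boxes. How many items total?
Convert 0o25 (octal) → 2×8 + 5 = 21 (decimal)
Convert XXXIX (Roman numeral) → 10 + 10 + 10 + 9 = 39 (decimal)
Compute 21 × 39 = 819
819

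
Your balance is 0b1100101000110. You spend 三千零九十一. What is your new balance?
Convert 0b1100101000110 (binary) → 4096 + 2048 + 256 + 64 + 4 + 2 = 6470 (decimal)
Convert 三千零九十一 (Chinese numeral) → 3×1000 + 9×10 + 1 = 3091 (decimal)
Compute 6470 - 3091 = 3379
3379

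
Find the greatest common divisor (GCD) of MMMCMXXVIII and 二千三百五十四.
Convert MMMCMXXVIII (Roman numeral) → 1000 + 1000 + 1000 + 900 + 10 + 10 + 5 + 1 + 1 + 1 = 3928 (decimal)
Convert 二千三百五十四 (Chinese numeral) → 2×1000 + 3×100 + 5×10 + 4 = 2354 (decimal)
Compute gcd(3928, 2354) = 2
2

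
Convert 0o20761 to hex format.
Convert 0o20761 (octal) → 2×4096 + 7×64 + 6×8 + 1 = 8689 (decimal)
Convert 8689 (decimal) → 8689 = 2×4096 + 1×256 + 15×16 + 1 → 0x21F1 (hexadecimal)
0x21F1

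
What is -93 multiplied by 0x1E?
Convert 0x1E (hexadecimal) → 1×16 + 14 = 30 (decimal)
Compute -93 × 30 = -2790
-2790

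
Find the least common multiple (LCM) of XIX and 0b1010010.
Convert XIX (Roman numeral) → 10 + 9 = 19 (decimal)
Convert 0b1010010 (binary) → 64 + 16 + 2 = 82 (decimal)
Compute lcm(19, 82) = 1558
1558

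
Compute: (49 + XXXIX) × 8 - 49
Convert XXXIX (Roman numeral) → 10 + 10 + 10 + 9 = 39 (decimal)
Expression in decimal: (49 + 39) × 8 - 49
Parentheses first: 49 + 39 = 88
Multiply: 88 × 8 = 704
Subtract: 704 - 49 = 655
655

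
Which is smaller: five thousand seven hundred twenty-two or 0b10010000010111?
Convert five thousand seven hundred twenty-two (English words) → 5×1000 + 7×100 + 22 = 5722 (decimal)
Convert 0b10010000010111 (binary) → 8192 + 1024 + 16 + 4 + 2 + 1 = 9239 (decimal)
Compare 5722 vs 9239: smaller = 5722
5722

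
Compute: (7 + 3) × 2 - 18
Parentheses first: 7 + 3 = 10
Multiply: 10 × 2 = 20
Subtract: 20 - 18 = 2
2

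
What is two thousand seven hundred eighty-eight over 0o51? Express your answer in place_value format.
Convert two thousand seven hundred eighty-eight (English words) → 2×1000 + 7×100 + 88 = 2788 (decimal)
Convert 0o51 (octal) → 5×8 + 1 = 41 (decimal)
Compute 2788 ÷ 41 = 68
Convert 68 (decimal) → 68 = 6×10 + 8 → 6 tens, 8 ones (place-value notation)
6 tens, 8 ones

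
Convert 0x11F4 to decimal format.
Convert 0x11F4 (hexadecimal) → 1×4096 + 1×256 + 15×16 + 4 = 4596 (decimal)
4596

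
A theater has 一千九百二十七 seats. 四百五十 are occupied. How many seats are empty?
Convert 一千九百二十七 (Chinese numeral) → 1×1000 + 9×100 + 2×10 + 7 = 1927 (decimal)
Convert 四百五十 (Chinese numeral) → 4×100 + 5×10 = 450 (decimal)
Compute 1927 - 450 = 1477
1477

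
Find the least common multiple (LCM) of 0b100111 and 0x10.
Convert 0b100111 (binary) → 32 + 4 + 2 + 1 = 39 (decimal)
Convert 0x10 (hexadecimal) → 1×16 = 16 (decimal)
Compute lcm(39, 16) = 624
624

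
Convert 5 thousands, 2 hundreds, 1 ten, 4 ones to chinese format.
Convert 5 thousands, 2 hundreds, 1 ten, 4 ones (place-value notation) → 5×1000 + 2×100 + 1×10 + 4 = 5214 (decimal)
Convert 5214 (decimal) → 5214 = 5×1000 + 2×100 + 1×10 + 4 → 五千二百一十四 (Chinese numeral)
五千二百一十四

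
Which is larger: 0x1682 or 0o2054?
Convert 0x1682 (hexadecimal) → 1×4096 + 6×256 + 8×16 + 2 = 5762 (decimal)
Convert 0o2054 (octal) → 2×512 + 5×8 + 4 = 1068 (decimal)
Compare 5762 vs 1068: larger = 5762
5762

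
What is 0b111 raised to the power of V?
Convert 0b111 (binary) → 4 + 2 + 1 = 7 (decimal)
Convert V (Roman numeral) → 5 (decimal)
Compute 7 ^ 5 = 16807
16807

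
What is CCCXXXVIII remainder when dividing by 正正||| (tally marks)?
Convert CCCXXXVIII (Roman numeral) → 100 + 100 + 100 + 10 + 10 + 10 + 5 + 1 + 1 + 1 = 338 (decimal)
Convert 正正||| (tally marks) → 5 + 5 + 3 = 13 (decimal)
Compute 338 mod 13 = 0
0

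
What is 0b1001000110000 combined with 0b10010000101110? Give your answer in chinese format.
Convert 0b1001000110000 (binary) → 4096 + 512 + 32 + 16 = 4656 (decimal)
Convert 0b10010000101110 (binary) → 8192 + 1024 + 32 + 8 + 4 + 2 = 9262 (decimal)
Compute 4656 + 9262 = 13918
Convert 13918 (decimal) → 13918 = 1×10000 + 3×1000 + 9×100 + 1×10 + 8 → 一万三千九百一十八 (Chinese numeral)
一万三千九百一十八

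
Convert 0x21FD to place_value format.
Convert 0x21FD (hexadecimal) → 2×4096 + 1×256 + 15×16 + 13 = 8701 (decimal)
Convert 8701 (decimal) → 8701 = 8×1000 + 7×100 + 1 → 8 thousands, 7 hundreds, 1 one (place-value notation)
8 thousands, 7 hundreds, 1 one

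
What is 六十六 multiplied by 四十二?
Convert 六十六 (Chinese numeral) → 6×10 + 6 = 66 (decimal)
Convert 四十二 (Chinese numeral) → 4×10 + 2 = 42 (decimal)
Compute 66 × 42 = 2772
2772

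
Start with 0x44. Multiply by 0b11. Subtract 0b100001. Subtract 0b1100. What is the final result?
Convert 0x44 (hexadecimal) → 4×16 + 4 = 68 (decimal)
Start: 68
Convert 0b11 (binary) → 2 + 1 = 3 (decimal)
68 × 3 = 204
Convert 0b100001 (binary) → 32 + 1 = 33 (decimal)
204 - 33 = 171
Convert 0b1100 (binary) → 8 + 4 = 12 (decimal)
171 - 12 = 159
159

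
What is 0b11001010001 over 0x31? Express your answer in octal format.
Convert 0b11001010001 (binary) → 1024 + 512 + 64 + 16 + 1 = 1617 (decimal)
Convert 0x31 (hexadecimal) → 3×16 + 1 = 49 (decimal)
Compute 1617 ÷ 49 = 33
Convert 33 (decimal) → 33 = 4×8 + 1 → 0o41 (octal)
0o41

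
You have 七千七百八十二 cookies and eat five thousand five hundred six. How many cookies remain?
Convert 七千七百八十二 (Chinese numeral) → 7×1000 + 7×100 + 8×10 + 2 = 7782 (decimal)
Convert five thousand five hundred six (English words) → 5×1000 + 5×100 + 6 = 5506 (decimal)
Compute 7782 - 5506 = 2276
2276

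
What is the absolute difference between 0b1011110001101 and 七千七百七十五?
Convert 0b1011110001101 (binary) → 4096 + 1024 + 512 + 256 + 128 + 8 + 4 + 1 = 6029 (decimal)
Convert 七千七百七十五 (Chinese numeral) → 7×1000 + 7×100 + 7×10 + 5 = 7775 (decimal)
Compute |6029 - 7775| = 1746
1746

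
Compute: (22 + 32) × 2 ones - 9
Convert 2 ones (place-value notation) → 2 (decimal)
Expression in decimal: (22 + 32) × 2 - 9
Parentheses first: 22 + 32 = 54
Multiply: 54 × 2 = 108
Subtract: 108 - 9 = 99
99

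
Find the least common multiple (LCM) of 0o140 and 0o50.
Convert 0o140 (octal) → 1×64 + 4×8 = 96 (decimal)
Convert 0o50 (octal) → 5×8 = 40 (decimal)
Compute lcm(96, 40) = 480
480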